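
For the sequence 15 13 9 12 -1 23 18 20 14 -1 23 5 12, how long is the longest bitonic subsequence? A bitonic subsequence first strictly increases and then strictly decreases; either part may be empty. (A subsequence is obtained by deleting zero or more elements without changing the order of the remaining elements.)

Let inc[i] be the LIS ending at i and dec[i] the longest strictly decreasing subsequence starting at i. inc = [1, 1, 1, 2, 1, 3, 3, 4, 3, 1, 5, 2, 3], dec = [4, 3, 2, 2, 1, 4, 3, 3, 2, 1, 2, 1, 1].
max_i inc[i]+dec[i]−1 = 6, with one witness 9, 12, 23, 20, 14, 12.

6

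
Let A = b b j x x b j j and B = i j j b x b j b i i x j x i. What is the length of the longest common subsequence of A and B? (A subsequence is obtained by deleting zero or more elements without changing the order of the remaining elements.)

5

A longest common subsequence is bbjxx (length 5); the LCS DP confirms no longer common subsequence exists.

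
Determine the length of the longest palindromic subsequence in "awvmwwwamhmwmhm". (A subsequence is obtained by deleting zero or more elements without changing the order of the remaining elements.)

One longest palindromic subsequence is mhmwmhm (positions 4,10,11,12,13,14,15); it reads the same forward and backward, and the interval DP gives dp[1][15] = 7.

7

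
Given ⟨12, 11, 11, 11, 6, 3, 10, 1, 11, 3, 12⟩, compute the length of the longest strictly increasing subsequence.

Scanning left to right, the best length ending at each element is: 12→1, 11→1, 11→1, 11→1, 6→1, 3→1, 10→2, 1→1, 11→3, 3→2, 12→4.
So the longest increasing subsequence has length 4, e.g. 6, 10, 11, 12.

4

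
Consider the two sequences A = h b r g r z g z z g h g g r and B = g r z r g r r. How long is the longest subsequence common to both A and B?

5

Backtracking the LCS table gives one alignment: g (A4,B1) → r (A5,B2) → z (A6,B3) → g (A7,B5) → r (A14,B7).
So the longest common subsequence has length 5.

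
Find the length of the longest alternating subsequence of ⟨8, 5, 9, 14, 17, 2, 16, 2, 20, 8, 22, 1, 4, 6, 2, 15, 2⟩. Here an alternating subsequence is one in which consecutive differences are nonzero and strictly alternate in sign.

Track the best alternating length ending on an up-step vs a down-step at each position: up/down = 1/1, 1/2, 3/1, 3/1, 3/1, 1/4, 5/4, 1/6, 7/1, 7/8, 9/1, 1/10, 11/10, 11/10, 11/12, 13/10, 11/14.
The maximum over both is 14; one such subsequence is 8, 5, 9, 2, 16, 2, 20, 8, 22, 1, 4, 2, 15, 2.

14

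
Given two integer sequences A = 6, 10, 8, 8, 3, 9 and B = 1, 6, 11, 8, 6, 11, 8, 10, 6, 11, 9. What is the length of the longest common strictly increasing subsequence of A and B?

3

For each value that appears in both, track the longest common increasing run ending there.
The best achievable length is 3; one witness is 6, 8, 9 (A-positions 1,3,6, B-positions 2,4,11).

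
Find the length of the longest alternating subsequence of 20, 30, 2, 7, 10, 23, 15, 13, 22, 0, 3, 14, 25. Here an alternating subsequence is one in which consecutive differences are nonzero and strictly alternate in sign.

8

Track the best alternating length ending on an up-step vs a down-step at each position: up/down = 1/1, 2/1, 1/3, 4/3, 4/3, 4/3, 4/5, 4/5, 6/5, 1/7, 8/7, 8/7, 8/3.
The maximum over both is 8; one such subsequence is 20, 30, 2, 23, 15, 22, 0, 3.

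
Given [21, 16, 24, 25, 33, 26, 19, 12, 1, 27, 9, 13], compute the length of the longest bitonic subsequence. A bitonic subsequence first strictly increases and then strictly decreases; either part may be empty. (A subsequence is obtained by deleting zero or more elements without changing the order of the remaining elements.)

8

Let inc[i] be the LIS ending at i and dec[i] the longest strictly decreasing subsequence starting at i. inc = [1, 1, 2, 3, 4, 4, 2, 1, 1, 5, 2, 3], dec = [4, 3, 4, 4, 5, 4, 3, 2, 1, 2, 1, 1].
max_i inc[i]+dec[i]−1 = 8, with one witness 21, 24, 25, 33, 26, 19, 12, 9.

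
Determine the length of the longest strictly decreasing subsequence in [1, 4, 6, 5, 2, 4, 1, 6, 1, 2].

Let dp[i] be the longest decreasing subsequence ending at position i. Then dp = [1, 1, 1, 2, 3, 3, 4, 1, 4, 4].
The maximum is 4; one witness is 6, 5, 2, 1 at positions 3,4,5,7.

4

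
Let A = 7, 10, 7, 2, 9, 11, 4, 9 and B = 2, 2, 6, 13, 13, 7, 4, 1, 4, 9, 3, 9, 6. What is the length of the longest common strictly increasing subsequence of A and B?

3

A longest common strictly increasing subsequence is 2, 4, 9 (length 3); it appears in order in both A and B, and no longer such subsequence exists.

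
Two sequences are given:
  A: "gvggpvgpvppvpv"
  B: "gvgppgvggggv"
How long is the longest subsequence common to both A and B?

7

A longest common subsequence is gvggvgv (length 7); the LCS DP confirms no longer common subsequence exists.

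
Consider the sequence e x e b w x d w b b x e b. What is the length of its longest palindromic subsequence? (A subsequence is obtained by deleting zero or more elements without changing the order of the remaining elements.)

9

One longest palindromic subsequence is exbwdwbxe (positions 1,2,4,5,7,8,10,11,12); it reads the same forward and backward, and the interval DP gives dp[1][13] = 9.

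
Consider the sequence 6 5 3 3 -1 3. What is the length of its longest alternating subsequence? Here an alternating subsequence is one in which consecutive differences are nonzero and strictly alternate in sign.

Track the best alternating length ending on an up-step vs a down-step at each position: up/down = 1/1, 1/2, 1/2, 1/2, 1/2, 3/2.
The maximum over both is 3; one such subsequence is 6, -1, 3.

3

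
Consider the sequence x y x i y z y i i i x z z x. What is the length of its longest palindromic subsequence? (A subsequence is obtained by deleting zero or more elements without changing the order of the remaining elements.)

9

One longest palindromic subsequence is xxiyzyixx (positions 1,3,4,5,6,7,10,11,14); it reads the same forward and backward, and the interval DP gives dp[1][14] = 9.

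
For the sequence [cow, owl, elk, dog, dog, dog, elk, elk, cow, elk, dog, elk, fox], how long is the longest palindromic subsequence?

Using dp[i][j] = 2 + dp[i+1][j−1] if the ends match, else max(dp[i+1][j], dp[i][j−1]):
dp[1][13] = 7. A witness is elk dog elk cow elk dog elk at positions 3,4,7,9,10,11,12.

7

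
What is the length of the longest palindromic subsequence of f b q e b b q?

One longest palindromic subsequence is qbbq (positions 3,5,6,7); it reads the same forward and backward, and the interval DP gives dp[1][7] = 4.

4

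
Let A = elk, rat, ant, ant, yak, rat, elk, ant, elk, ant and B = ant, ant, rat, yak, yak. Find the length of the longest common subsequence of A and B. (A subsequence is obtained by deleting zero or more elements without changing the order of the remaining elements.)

A longest common subsequence is ant, ant, yak (length 3); the LCS DP confirms no longer common subsequence exists.

3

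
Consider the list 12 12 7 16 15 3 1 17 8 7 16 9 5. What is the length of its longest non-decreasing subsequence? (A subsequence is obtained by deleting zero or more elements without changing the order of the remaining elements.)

Scanning left to right, the best length ending at each element is: 12→1, 12→2, 7→1, 16→3, 15→3, 3→1, 1→1, 17→4, 8→2, 7→2, 16→4, 9→3, 5→2.
So the longest non-decreasing subsequence has length 4, e.g. 12, 12, 16, 17.

4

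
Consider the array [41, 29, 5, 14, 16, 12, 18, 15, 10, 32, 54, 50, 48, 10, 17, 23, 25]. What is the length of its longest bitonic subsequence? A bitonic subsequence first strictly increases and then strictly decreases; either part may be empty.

9

Let inc[i] be the LIS ending at i and dec[i] the longest strictly decreasing subsequence starting at i. inc = [1, 1, 1, 2, 3, 2, 4, 3, 2, 5, 6, 6, 6, 2, 4, 5, 6], dec = [5, 4, 1, 3, 3, 2, 3, 2, 1, 2, 4, 3, 2, 1, 1, 1, 1].
max_i inc[i]+dec[i]−1 = 9, with one witness 5, 14, 16, 18, 32, 54, 50, 48, 25.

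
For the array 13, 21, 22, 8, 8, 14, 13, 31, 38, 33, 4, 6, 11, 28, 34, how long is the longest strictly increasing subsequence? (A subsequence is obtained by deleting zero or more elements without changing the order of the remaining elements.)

6

One longest increasing subsequence is 13, 21, 22, 31, 33, 34 (positions 1,2,3,8,10,15), of length 6; no longer one exists.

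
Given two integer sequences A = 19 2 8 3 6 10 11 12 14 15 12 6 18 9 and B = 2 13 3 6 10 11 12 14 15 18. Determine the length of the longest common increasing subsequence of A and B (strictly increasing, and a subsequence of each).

A longest common strictly increasing subsequence is 2, 3, 6, 10, 11, 12, 14, 15, 18 (length 9); it appears in order in both A and B, and no longer such subsequence exists.

9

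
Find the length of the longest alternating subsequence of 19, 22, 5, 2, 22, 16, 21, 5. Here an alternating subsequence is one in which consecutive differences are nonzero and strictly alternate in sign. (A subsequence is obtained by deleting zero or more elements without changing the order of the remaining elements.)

Track the best alternating length ending on an up-step vs a down-step at each position: up/down = 1/1, 2/1, 1/3, 1/3, 4/1, 4/5, 6/5, 4/7.
The maximum over both is 7; one such subsequence is 19, 22, 5, 22, 16, 21, 5.

7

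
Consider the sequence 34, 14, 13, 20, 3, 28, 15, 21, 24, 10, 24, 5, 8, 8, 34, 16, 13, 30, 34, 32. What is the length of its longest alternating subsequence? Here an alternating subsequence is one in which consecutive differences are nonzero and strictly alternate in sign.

Track the best alternating length ending on an up-step vs a down-step at each position: up/down = 1/1, 1/2, 1/2, 3/2, 1/4, 5/2, 5/6, 7/6, 7/6, 5/8, 9/6, 5/10, 11/10, 11/10, 11/1, 11/12, 11/12, 13/12, 13/1, 13/14.
The maximum over both is 14; one such subsequence is 34, 14, 20, 3, 28, 15, 21, 10, 24, 5, 34, 16, 34, 32.

14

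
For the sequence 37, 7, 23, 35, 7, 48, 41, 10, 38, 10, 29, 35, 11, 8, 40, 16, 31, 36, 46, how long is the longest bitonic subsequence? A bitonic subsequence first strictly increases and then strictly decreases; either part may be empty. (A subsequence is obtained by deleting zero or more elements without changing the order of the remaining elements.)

9

Let inc[i] be the LIS ending at i and dec[i] the longest strictly decreasing subsequence starting at i. inc = [1, 1, 2, 3, 1, 4, 4, 2, 4, 2, 3, 4, 3, 2, 5, 4, 5, 6, 7], dec = [5, 1, 3, 4, 1, 6, 5, 2, 4, 2, 3, 3, 2, 1, 2, 1, 1, 1, 1].
max_i inc[i]+dec[i]−1 = 9, with one witness 7, 23, 35, 48, 41, 38, 35, 11, 8.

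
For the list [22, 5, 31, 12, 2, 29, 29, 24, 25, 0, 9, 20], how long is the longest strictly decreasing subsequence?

4

Let dp[i] be the longest decreasing subsequence ending at position i. Then dp = [1, 2, 1, 2, 3, 2, 2, 3, 3, 4, 4, 4].
The maximum is 4; one witness is 22, 5, 2, 0 at positions 1,2,5,10.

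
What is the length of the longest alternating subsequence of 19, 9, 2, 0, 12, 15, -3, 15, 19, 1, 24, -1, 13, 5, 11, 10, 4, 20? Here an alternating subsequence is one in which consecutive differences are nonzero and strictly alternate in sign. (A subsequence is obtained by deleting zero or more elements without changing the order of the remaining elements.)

A longest alternating subsequence is 19, 9, 12, -3, 15, 1, 24, -1, 13, 5, 11, 10, 20 (positions 1,2,5,7,8,10,11,12,13,14,15,16,18); its 12 consecutive differences strictly alternate in sign, and length 13 is optimal.

13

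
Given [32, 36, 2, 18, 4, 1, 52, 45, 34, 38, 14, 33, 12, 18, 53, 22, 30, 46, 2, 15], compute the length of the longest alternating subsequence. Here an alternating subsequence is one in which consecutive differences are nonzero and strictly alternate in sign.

Track the best alternating length ending on an up-step vs a down-step at each position: up/down = 1/1, 2/1, 1/3, 4/3, 4/5, 1/5, 6/1, 6/7, 6/7, 8/7, 6/9, 10/9, 6/11, 12/11, 12/1, 12/13, 14/13, 14/13, 6/15, 16/15.
The maximum over both is 16; one such subsequence is 32, 36, 2, 18, 4, 52, 34, 38, 14, 33, 12, 53, 22, 30, 2, 15.

16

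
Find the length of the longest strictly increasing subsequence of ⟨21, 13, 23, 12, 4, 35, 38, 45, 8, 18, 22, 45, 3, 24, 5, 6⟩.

Scanning left to right, the best length ending at each element is: 21→1, 13→1, 23→2, 12→1, 4→1, 35→3, 38→4, 45→5, 8→2, 18→3, 22→4, 45→5, 3→1, 24→5, 5→2, 6→3.
So the longest increasing subsequence has length 5, e.g. 21, 23, 35, 38, 45.

5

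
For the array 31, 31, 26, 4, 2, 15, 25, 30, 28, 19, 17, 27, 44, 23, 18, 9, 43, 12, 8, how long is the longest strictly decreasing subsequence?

8

One longest decreasing subsequence is 31, 30, 28, 27, 23, 18, 9, 8 (positions 1,8,9,12,14,15,16,19), of length 8; no longer one exists.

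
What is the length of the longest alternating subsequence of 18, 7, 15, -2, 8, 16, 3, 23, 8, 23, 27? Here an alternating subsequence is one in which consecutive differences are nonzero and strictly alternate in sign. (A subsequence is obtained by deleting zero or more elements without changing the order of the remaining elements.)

9

A longest alternating subsequence is 18, 7, 15, -2, 8, 3, 23, 8, 23 (positions 1,2,3,4,5,7,8,9,10); its 8 consecutive differences strictly alternate in sign, and length 9 is optimal.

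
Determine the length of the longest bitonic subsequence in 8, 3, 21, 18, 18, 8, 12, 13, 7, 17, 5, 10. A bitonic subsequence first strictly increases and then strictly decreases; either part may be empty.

6

One longest bitonic subsequence is 8, 21, 18, 13, 7, 5 (positions 1,3,5,8,9,11): it rises to 21 then falls. Length 6 is optimal.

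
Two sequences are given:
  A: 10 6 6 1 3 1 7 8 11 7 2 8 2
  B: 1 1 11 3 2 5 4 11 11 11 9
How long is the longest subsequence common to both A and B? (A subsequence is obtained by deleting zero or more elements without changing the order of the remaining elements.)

A longest common subsequence is 1, 1, 11, 2 (length 4); the LCS DP confirms no longer common subsequence exists.

4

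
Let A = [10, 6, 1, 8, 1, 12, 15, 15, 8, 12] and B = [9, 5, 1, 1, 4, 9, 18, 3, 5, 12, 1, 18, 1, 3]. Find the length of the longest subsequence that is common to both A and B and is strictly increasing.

A longest common strictly increasing subsequence is 1, 12 (length 2); it appears in order in both A and B, and no longer such subsequence exists.

2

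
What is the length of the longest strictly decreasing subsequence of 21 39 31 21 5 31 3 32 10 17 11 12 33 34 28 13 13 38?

Let dp[i] be the longest decreasing subsequence ending at position i. Then dp = [1, 1, 2, 3, 4, 2, 5, 2, 4, 4, 5, 5, 2, 2, 3, 5, 5, 2].
The maximum is 5; one witness is 39, 31, 21, 5, 3 at positions 2,3,4,5,7.

5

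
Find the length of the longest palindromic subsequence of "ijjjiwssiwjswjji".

12

Using dp[i][j] = 2 + dp[i+1][j−1] if the ends match, else max(dp[i+1][j], dp[i][j−1]):
dp[1][16] = 12. A witness is ijjjwsswjjji at positions 1,2,3,4,6,7,8,10,11,14,15,16.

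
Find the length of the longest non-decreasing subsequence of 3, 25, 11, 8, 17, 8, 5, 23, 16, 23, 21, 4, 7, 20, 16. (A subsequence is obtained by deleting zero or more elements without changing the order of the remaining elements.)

5

One longest non-decreasing subsequence is 3, 11, 17, 23, 23 (positions 1,3,5,8,10), of length 5; no longer one exists.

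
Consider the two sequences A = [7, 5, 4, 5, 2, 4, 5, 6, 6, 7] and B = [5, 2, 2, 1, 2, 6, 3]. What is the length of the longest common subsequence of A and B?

A longest common subsequence is 5, 2, 6 (length 3); the LCS DP confirms no longer common subsequence exists.

3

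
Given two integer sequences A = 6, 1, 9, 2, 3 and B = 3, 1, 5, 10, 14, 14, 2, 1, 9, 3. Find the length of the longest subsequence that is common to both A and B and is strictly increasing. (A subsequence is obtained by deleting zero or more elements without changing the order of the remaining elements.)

3

For each value that appears in both, track the longest common increasing run ending there.
The best achievable length is 3; one witness is 1, 2, 3 (A-positions 2,4,5, B-positions 2,7,10).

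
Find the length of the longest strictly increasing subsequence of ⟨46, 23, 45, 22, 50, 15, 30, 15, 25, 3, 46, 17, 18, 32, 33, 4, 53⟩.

6

Let dp[i] be the longest increasing subsequence ending at position i. Then dp = [1, 1, 2, 1, 3, 1, 2, 1, 2, 1, 3, 2, 3, 4, 5, 2, 6].
The maximum is 6; one witness is 15, 17, 18, 32, 33, 53 at positions 6,12,13,14,15,17.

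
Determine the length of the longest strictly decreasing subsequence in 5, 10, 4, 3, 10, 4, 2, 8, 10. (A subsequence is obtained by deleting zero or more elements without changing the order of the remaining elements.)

4

Scanning left to right, the best length ending at each element is: 5→1, 10→1, 4→2, 3→3, 10→1, 4→2, 2→4, 8→2, 10→1.
So the longest decreasing subsequence has length 4, e.g. 5, 4, 3, 2.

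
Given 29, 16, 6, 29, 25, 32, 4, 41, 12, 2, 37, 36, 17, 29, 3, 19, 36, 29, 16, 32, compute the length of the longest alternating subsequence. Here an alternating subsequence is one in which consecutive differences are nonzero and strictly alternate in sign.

A longest alternating subsequence is 29, 16, 29, 25, 32, 4, 41, 12, 37, 17, 29, 3, 36, 29, 32 (positions 1,2,4,5,6,7,8,9,11,13,14,15,17,18,20); its 14 consecutive differences strictly alternate in sign, and length 15 is optimal.

15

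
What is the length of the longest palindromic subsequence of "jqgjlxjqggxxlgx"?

One longest palindromic subsequence is glxggxlg (positions 3,5,6,9,10,12,13,14); it reads the same forward and backward, and the interval DP gives dp[1][15] = 8.

8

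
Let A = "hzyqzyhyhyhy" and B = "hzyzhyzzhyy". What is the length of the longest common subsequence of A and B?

9

Backtracking the LCS table gives one alignment: h (A1,B1) → z (A2,B2) → y (A3,B3) → z (A5,B4) → h (A7,B5) → y (A8,B6) → h (A9,B9) → y (A10,B10) → y (A12,B11).
So the longest common subsequence has length 9.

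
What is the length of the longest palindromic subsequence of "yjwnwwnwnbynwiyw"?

9

One longest palindromic subsequence is ywnnwnnwy (positions 1,3,4,7,8,9,12,13,15); it reads the same forward and backward, and the interval DP gives dp[1][16] = 9.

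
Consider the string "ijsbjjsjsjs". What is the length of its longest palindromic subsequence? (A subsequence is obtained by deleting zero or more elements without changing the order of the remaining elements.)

One longest palindromic subsequence is sjsjsjs (positions 3,5,7,8,9,10,11); it reads the same forward and backward, and the interval DP gives dp[1][11] = 7.

7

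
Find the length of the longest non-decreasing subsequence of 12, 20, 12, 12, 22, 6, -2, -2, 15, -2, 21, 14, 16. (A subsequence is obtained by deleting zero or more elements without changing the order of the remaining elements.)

5

One longest non-decreasing subsequence is 12, 12, 12, 15, 21 (positions 1,3,4,9,11), of length 5; no longer one exists.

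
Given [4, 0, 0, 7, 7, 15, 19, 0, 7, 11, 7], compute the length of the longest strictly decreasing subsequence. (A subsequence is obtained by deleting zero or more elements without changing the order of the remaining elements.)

3

One longest decreasing subsequence is 15, 11, 7 (positions 6,10,11), of length 3; no longer one exists.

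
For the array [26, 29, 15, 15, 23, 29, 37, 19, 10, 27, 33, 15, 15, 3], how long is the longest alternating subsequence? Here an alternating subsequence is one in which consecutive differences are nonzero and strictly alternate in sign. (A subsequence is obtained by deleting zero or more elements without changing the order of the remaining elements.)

7

Track the best alternating length ending on an up-step vs a down-step at each position: up/down = 1/1, 2/1, 1/3, 1/3, 4/3, 4/1, 4/1, 4/5, 1/5, 6/5, 6/5, 6/7, 6/7, 1/7.
The maximum over both is 7; one such subsequence is 26, 29, 15, 23, 19, 27, 15.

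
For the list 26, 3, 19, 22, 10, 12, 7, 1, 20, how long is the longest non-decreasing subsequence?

One longest non-decreasing subsequence is 3, 10, 12, 20 (positions 2,5,6,9), of length 4; no longer one exists.

4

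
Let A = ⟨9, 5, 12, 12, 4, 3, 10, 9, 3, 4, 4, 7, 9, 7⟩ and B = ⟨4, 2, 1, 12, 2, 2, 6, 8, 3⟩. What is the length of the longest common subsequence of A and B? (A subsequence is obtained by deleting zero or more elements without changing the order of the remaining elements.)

Backtracking the LCS table gives one alignment: 12 (A3,B4) → 3 (A9,B9).
So the longest common subsequence has length 2.

2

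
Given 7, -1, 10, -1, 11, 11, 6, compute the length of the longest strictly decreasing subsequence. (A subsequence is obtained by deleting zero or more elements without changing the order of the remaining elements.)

2

Let dp[i] be the longest decreasing subsequence ending at position i. Then dp = [1, 2, 1, 2, 1, 1, 2].
The maximum is 2; one witness is 7, -1 at positions 1,2.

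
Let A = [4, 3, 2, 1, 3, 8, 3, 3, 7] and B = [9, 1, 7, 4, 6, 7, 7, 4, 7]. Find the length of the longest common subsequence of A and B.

2

Backtracking the LCS table gives one alignment: 4 (A1,B8) → 7 (A9,B9).
So the longest common subsequence has length 2.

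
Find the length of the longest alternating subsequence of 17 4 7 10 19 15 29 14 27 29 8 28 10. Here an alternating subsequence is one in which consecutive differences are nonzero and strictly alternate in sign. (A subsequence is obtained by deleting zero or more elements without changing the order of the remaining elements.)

10

Track the best alternating length ending on an up-step vs a down-step at each position: up/down = 1/1, 1/2, 3/2, 3/2, 3/1, 3/4, 5/1, 3/6, 7/6, 7/1, 3/8, 9/8, 9/10.
The maximum over both is 10; one such subsequence is 17, 4, 19, 15, 29, 14, 27, 8, 28, 10.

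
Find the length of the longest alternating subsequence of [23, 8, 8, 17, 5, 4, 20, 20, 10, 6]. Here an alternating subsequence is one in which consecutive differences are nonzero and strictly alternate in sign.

A longest alternating subsequence is 23, 8, 17, 5, 20, 10 (positions 1,2,4,5,7,9); its 5 consecutive differences strictly alternate in sign, and length 6 is optimal.

6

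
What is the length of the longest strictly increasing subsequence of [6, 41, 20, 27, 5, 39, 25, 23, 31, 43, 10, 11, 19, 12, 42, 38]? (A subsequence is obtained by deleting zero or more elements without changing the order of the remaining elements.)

5

Let dp[i] be the longest increasing subsequence ending at position i. Then dp = [1, 2, 2, 3, 1, 4, 3, 3, 4, 5, 2, 3, 4, 4, 5, 5].
The maximum is 5; one witness is 6, 20, 27, 39, 43 at positions 1,3,4,6,10.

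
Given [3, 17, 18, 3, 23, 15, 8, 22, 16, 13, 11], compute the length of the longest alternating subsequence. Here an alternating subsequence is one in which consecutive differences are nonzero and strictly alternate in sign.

7

Track the best alternating length ending on an up-step vs a down-step at each position: up/down = 1/1, 2/1, 2/1, 1/3, 4/1, 4/5, 4/5, 6/5, 6/7, 6/7, 6/7.
The maximum over both is 7; one such subsequence is 3, 17, 3, 23, 15, 22, 16.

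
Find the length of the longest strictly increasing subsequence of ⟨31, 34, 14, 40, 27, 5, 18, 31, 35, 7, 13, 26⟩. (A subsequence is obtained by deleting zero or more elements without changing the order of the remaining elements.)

Scanning left to right, the best length ending at each element is: 31→1, 34→2, 14→1, 40→3, 27→2, 5→1, 18→2, 31→3, 35→4, 7→2, 13→3, 26→4.
So the longest increasing subsequence has length 4, e.g. 14, 27, 31, 35.

4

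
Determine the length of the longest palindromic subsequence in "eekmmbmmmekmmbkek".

One longest palindromic subsequence is ekbmmkmmbke (positions 2,3,6,7,8,11,12,13,14,15,16); it reads the same forward and backward, and the interval DP gives dp[1][17] = 11.

11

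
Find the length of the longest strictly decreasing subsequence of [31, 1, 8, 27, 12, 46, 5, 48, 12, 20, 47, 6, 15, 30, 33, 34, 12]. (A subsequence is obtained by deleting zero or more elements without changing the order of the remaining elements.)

5

Scanning left to right, the best length ending at each element is: 31→1, 1→2, 8→2, 27→2, 12→3, 46→1, 5→4, 48→1, 12→3, 20→3, 47→2, 6→4, 15→4, 30→3, 33→3, 34→3, 12→5.
So the longest decreasing subsequence has length 5, e.g. 31, 27, 20, 15, 12.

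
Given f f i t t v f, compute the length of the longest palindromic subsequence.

4

Using dp[i][j] = 2 + dp[i+1][j−1] if the ends match, else max(dp[i+1][j], dp[i][j−1]):
dp[1][7] = 4. A witness is fttf at positions 1,4,5,7.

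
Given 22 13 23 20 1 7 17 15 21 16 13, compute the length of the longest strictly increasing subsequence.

Let dp[i] be the longest increasing subsequence ending at position i. Then dp = [1, 1, 2, 2, 1, 2, 3, 3, 4, 4, 3].
The maximum is 4; one witness is 1, 7, 17, 21 at positions 5,6,7,9.

4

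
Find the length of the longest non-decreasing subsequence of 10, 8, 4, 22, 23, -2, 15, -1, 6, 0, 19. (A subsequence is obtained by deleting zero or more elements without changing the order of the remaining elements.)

4

Let dp[i] be the longest non-decreasing subsequence ending at position i. Then dp = [1, 1, 1, 2, 3, 1, 2, 2, 3, 3, 4].
The maximum is 4; one witness is -2, -1, 6, 19 at positions 6,8,9,11.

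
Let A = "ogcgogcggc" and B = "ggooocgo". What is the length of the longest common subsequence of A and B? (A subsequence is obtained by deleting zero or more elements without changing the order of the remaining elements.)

A longest common subsequence is ggocg (length 5); the LCS DP confirms no longer common subsequence exists.

5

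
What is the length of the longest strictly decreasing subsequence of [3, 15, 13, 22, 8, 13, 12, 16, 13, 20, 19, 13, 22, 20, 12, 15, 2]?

6

Let dp[i] be the longest decreasing subsequence ending at position i. Then dp = [1, 1, 2, 1, 3, 2, 3, 2, 3, 2, 3, 4, 1, 2, 5, 4, 6].
The maximum is 6; one witness is 22, 20, 19, 13, 12, 2 at positions 4,10,11,12,15,17.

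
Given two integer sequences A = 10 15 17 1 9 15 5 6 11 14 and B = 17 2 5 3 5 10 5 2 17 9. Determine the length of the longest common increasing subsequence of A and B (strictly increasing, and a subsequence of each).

2

A longest common strictly increasing subsequence is 10, 17 (length 2); it appears in order in both A and B, and no longer such subsequence exists.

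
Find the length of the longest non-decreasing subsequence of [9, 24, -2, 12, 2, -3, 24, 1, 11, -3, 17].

4

Scanning left to right, the best length ending at each element is: 9→1, 24→2, -2→1, 12→2, 2→2, -3→1, 24→3, 1→2, 11→3, -3→2, 17→4.
So the longest non-decreasing subsequence has length 4, e.g. -2, 2, 11, 17.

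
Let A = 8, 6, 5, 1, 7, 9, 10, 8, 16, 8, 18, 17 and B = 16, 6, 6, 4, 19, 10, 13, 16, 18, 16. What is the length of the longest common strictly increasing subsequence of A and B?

For each value that appears in both, track the longest common increasing run ending there.
The best achievable length is 4; one witness is 6, 10, 16, 18 (A-positions 2,7,9,11, B-positions 2,6,8,9).

4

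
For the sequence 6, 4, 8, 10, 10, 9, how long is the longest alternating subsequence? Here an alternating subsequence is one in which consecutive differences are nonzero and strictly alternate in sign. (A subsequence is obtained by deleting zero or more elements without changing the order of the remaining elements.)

4

Track the best alternating length ending on an up-step vs a down-step at each position: up/down = 1/1, 1/2, 3/1, 3/1, 3/1, 3/4.
The maximum over both is 4; one such subsequence is 6, 4, 10, 9.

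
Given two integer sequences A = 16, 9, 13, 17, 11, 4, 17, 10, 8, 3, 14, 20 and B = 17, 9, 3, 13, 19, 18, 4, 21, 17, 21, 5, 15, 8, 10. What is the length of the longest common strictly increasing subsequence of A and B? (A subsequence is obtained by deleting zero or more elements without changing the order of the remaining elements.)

A longest common strictly increasing subsequence is 9, 13, 17 (length 3); it appears in order in both A and B, and no longer such subsequence exists.

3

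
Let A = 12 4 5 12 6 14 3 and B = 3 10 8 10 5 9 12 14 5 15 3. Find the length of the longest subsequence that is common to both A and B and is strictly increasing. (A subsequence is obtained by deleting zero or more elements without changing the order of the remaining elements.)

3

A longest common strictly increasing subsequence is 5, 12, 14 (length 3); it appears in order in both A and B, and no longer such subsequence exists.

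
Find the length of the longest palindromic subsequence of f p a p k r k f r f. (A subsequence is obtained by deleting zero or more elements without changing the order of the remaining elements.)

5

One longest palindromic subsequence is frfrf (positions 1,6,8,9,10); it reads the same forward and backward, and the interval DP gives dp[1][10] = 5.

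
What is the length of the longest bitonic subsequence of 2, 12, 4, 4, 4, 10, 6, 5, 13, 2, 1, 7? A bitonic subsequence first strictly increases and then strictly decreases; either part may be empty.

One longest bitonic subsequence is 2, 12, 10, 6, 5, 2, 1 (positions 1,2,6,7,8,10,11): it rises to 12 then falls. Length 7 is optimal.

7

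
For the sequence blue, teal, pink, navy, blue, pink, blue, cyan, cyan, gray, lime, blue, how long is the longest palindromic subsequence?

One longest palindromic subsequence is blue blue pink blue blue (positions 1,5,6,7,12); it reads the same forward and backward, and the interval DP gives dp[1][12] = 5.

5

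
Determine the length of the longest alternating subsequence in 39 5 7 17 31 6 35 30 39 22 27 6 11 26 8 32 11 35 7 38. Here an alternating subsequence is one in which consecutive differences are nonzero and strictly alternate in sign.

A longest alternating subsequence is 39, 5, 7, 6, 35, 30, 39, 22, 27, 6, 11, 8, 32, 11, 35, 7, 38 (positions 1,2,3,6,7,8,9,10,11,12,13,15,16,17,18,19,20); its 16 consecutive differences strictly alternate in sign, and length 17 is optimal.

17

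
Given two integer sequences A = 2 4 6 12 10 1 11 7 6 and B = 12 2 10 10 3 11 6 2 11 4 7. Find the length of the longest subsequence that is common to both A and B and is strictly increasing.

For each value that appears in both, track the longest common increasing run ending there.
The best achievable length is 3; one witness is 2, 10, 11 (A-positions 1,5,7, B-positions 2,3,6).

3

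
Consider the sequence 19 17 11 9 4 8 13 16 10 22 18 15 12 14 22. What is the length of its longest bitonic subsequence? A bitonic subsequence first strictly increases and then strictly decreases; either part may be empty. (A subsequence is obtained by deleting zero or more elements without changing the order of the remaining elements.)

8

One longest bitonic subsequence is 4, 8, 13, 16, 22, 18, 15, 14 (positions 5,6,7,8,10,11,12,14): it rises to 22 then falls. Length 8 is optimal.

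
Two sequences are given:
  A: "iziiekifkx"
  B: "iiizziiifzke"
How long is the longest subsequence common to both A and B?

Backtracking the LCS table gives one alignment: i (A1,B3) → z (A2,B5) → i (A3,B6) → i (A4,B7) → i (A7,B8) → f (A8,B9) → k (A9,B11).
So the longest common subsequence has length 7.

7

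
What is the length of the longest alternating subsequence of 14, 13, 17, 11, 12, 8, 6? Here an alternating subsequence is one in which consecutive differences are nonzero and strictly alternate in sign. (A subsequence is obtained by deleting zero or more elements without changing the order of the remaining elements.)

6

Track the best alternating length ending on an up-step vs a down-step at each position: up/down = 1/1, 1/2, 3/1, 1/4, 5/4, 1/6, 1/6.
The maximum over both is 6; one such subsequence is 14, 13, 17, 11, 12, 8.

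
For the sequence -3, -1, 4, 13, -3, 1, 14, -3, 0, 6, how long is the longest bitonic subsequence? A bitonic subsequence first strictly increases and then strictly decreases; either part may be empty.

6

Let inc[i] be the LIS ending at i and dec[i] the longest strictly decreasing subsequence starting at i. inc = [1, 2, 3, 4, 1, 3, 5, 1, 3, 4], dec = [1, 2, 3, 3, 1, 2, 2, 1, 1, 1].
max_i inc[i]+dec[i]−1 = 6, with one witness -3, -1, 4, 13, 1, 0.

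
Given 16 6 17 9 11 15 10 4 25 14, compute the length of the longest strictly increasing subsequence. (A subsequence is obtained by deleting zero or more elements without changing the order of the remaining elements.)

5

Scanning left to right, the best length ending at each element is: 16→1, 6→1, 17→2, 9→2, 11→3, 15→4, 10→3, 4→1, 25→5, 14→4.
So the longest increasing subsequence has length 5, e.g. 6, 9, 11, 15, 25.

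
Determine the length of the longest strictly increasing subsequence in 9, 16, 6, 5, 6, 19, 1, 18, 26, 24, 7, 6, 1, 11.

4

Let dp[i] be the longest increasing subsequence ending at position i. Then dp = [1, 2, 1, 1, 2, 3, 1, 3, 4, 4, 3, 2, 1, 4].
The maximum is 4; one witness is 9, 16, 19, 26 at positions 1,2,6,9.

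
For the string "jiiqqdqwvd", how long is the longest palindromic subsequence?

One longest palindromic subsequence is dvd (positions 6,9,10); it reads the same forward and backward, and the interval DP gives dp[1][10] = 3.

3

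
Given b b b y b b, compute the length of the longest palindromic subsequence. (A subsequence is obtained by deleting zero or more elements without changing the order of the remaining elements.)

5

One longest palindromic subsequence is bbybb (positions 1,2,4,5,6); it reads the same forward and backward, and the interval DP gives dp[1][6] = 5.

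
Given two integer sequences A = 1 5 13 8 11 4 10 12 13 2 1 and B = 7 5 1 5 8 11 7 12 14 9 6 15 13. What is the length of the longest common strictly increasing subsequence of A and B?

6

A longest common strictly increasing subsequence is 1, 5, 8, 11, 12, 13 (length 6); it appears in order in both A and B, and no longer such subsequence exists.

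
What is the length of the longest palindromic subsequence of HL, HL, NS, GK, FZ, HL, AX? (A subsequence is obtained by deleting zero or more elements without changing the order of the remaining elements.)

3

Using dp[i][j] = 2 + dp[i+1][j−1] if the ends match, else max(dp[i+1][j], dp[i][j−1]):
dp[1][7] = 3. A witness is HL FZ HL at positions 2,5,6.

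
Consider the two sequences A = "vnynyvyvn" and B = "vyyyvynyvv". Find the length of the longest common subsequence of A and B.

6

Backtracking the LCS table gives one alignment: v (A1,B5) → y (A3,B6) → n (A4,B7) → y (A5,B8) → v (A6,B9) → v (A8,B10).
So the longest common subsequence has length 6.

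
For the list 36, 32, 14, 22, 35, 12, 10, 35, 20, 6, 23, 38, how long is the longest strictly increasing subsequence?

Let dp[i] be the longest increasing subsequence ending at position i. Then dp = [1, 1, 1, 2, 3, 1, 1, 3, 2, 1, 3, 4].
The maximum is 4; one witness is 14, 22, 35, 38 at positions 3,4,5,12.

4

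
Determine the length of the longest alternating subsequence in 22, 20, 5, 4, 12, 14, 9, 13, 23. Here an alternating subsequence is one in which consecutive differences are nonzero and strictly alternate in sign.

Track the best alternating length ending on an up-step vs a down-step at each position: up/down = 1/1, 1/2, 1/2, 1/2, 3/2, 3/2, 3/4, 5/4, 5/1.
The maximum over both is 5; one such subsequence is 22, 5, 12, 9, 13.

5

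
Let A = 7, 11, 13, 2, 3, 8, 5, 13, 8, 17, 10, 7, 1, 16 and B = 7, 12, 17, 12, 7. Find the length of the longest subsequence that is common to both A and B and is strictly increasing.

2

A longest common strictly increasing subsequence is 7, 17 (length 2); it appears in order in both A and B, and no longer such subsequence exists.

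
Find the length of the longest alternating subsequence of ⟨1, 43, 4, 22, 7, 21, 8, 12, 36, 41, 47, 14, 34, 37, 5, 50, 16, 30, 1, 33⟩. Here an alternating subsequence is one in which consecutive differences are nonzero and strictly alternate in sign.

Track the best alternating length ending on an up-step vs a down-step at each position: up/down = 1/1, 2/1, 2/3, 4/3, 4/5, 6/5, 6/7, 8/7, 8/3, 8/3, 8/1, 8/9, 10/9, 10/9, 4/11, 12/1, 12/13, 14/13, 1/15, 16/13.
The maximum over both is 16; one such subsequence is 1, 43, 4, 22, 7, 21, 8, 36, 14, 34, 5, 50, 16, 30, 1, 33.

16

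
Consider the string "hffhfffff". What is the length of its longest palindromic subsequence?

One longest palindromic subsequence is fffffff (positions 2,3,5,6,7,8,9); it reads the same forward and backward, and the interval DP gives dp[1][9] = 7.

7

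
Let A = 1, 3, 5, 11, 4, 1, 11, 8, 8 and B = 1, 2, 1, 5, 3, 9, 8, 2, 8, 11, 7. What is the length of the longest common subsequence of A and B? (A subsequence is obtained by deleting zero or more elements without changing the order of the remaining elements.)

Backtracking the LCS table gives one alignment: 1 (A1,B3) → 3 (A2,B5) → 8 (A8,B7) → 8 (A9,B9).
So the longest common subsequence has length 4.

4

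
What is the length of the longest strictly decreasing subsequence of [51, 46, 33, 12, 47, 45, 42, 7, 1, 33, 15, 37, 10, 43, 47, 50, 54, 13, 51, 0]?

Let dp[i] be the longest decreasing subsequence ending at position i. Then dp = [1, 2, 3, 4, 2, 3, 4, 5, 6, 5, 6, 5, 7, 4, 2, 2, 1, 7, 2, 8].
The maximum is 8; one witness is 51, 46, 45, 42, 33, 15, 10, 0 at positions 1,2,6,7,10,11,13,20.

8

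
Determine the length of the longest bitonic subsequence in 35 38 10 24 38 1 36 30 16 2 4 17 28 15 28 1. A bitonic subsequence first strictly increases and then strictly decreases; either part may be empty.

8

One longest bitonic subsequence is 10, 24, 38, 36, 30, 28, 15, 1 (positions 3,4,5,7,8,13,14,16): it rises to 38 then falls. Length 8 is optimal.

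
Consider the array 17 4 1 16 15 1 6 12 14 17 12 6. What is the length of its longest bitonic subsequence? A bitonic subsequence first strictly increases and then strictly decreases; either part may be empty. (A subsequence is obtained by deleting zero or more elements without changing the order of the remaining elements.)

Let inc[i] be the LIS ending at i and dec[i] the longest strictly decreasing subsequence starting at i. inc = [1, 1, 1, 2, 2, 1, 2, 3, 4, 5, 3, 2], dec = [6, 2, 1, 5, 4, 1, 1, 2, 3, 3, 2, 1].
max_i inc[i]+dec[i]−1 = 7, with one witness 4, 6, 12, 14, 17, 12, 6.

7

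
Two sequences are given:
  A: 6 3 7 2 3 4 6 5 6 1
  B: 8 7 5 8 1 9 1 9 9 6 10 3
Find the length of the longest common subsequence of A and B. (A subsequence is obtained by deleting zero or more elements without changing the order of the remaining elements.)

Backtracking the LCS table gives one alignment: 7 (A3,B2) → 5 (A8,B3) → 6 (A9,B10).
So the longest common subsequence has length 3.

3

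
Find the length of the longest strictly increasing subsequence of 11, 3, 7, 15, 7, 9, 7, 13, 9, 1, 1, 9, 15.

5

One longest increasing subsequence is 3, 7, 9, 13, 15 (positions 2,3,6,8,13), of length 5; no longer one exists.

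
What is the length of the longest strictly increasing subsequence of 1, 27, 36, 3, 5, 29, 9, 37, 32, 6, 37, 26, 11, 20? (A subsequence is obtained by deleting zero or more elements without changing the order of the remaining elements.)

6

Scanning left to right, the best length ending at each element is: 1→1, 27→2, 36→3, 3→2, 5→3, 29→4, 9→4, 37→5, 32→5, 6→4, 37→6, 26→5, 11→5, 20→6.
So the longest increasing subsequence has length 6, e.g. 1, 3, 5, 29, 32, 37.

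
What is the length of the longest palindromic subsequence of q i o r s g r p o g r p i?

7

One longest palindromic subsequence is irgogri (positions 2,4,6,9,10,11,13); it reads the same forward and backward, and the interval DP gives dp[1][13] = 7.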